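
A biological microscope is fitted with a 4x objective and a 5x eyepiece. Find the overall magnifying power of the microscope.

The overall magnification of a compound microscope is the product of the objective and eyepiece magnifications:
M = M_obj x M_eye = 4 x 5 = 20.

20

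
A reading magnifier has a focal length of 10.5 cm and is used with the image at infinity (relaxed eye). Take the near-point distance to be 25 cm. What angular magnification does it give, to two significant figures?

2.4

M = D/f = 25/10.5 = 2.381.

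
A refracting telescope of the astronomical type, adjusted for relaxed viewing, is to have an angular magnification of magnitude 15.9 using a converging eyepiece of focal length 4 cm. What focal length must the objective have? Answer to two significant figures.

|M| = f_obj/|f_eye|, so f_obj = |M| x |f_eye| = 15.9 x 4 = 63.600 cm.

64 cm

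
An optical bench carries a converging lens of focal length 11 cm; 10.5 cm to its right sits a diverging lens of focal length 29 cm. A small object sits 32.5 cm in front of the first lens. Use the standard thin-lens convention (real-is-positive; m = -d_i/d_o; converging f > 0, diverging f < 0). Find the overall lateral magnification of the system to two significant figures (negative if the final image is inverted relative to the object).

-0.65

Lens 1: 1/d_i1 = 1/f_1 - 1/d_o1 = 1/11 - 1/32.5 = 0.06014 cm^-1, so d_i1 = 16.628 cm.
m_1 = -(16.628)/32.5 = -0.5116.
Since 16.628 cm > 10.5 cm, the first image lies past the second lens and serves as a virtual object: d_o2 = L - d_i1 = -6.128 cm.
Lens 2: 1/d_i2 = 1/f_2 - 1/d_o2 = 1/(-29) - 1/(-6.128) = 0.12871 cm^-1, so d_i2 = 7.770 cm.
m_2 = -(7.770)/(-6.128) = 1.2679.
Total m = m_1 x m_2 = (-0.5116)(1.2679) = -0.6487.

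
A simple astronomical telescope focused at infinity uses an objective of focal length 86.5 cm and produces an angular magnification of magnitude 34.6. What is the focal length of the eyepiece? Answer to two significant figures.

|M| = f_obj/f_eye, so f_eye = f_obj/|M| = 86.5/34.6 = 2.500 cm.

2.5 cm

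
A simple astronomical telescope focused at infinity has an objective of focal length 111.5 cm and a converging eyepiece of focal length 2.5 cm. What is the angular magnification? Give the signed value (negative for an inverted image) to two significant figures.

M = -f_obj/f_eye = -111.5/(2.5) = -44.600.

-45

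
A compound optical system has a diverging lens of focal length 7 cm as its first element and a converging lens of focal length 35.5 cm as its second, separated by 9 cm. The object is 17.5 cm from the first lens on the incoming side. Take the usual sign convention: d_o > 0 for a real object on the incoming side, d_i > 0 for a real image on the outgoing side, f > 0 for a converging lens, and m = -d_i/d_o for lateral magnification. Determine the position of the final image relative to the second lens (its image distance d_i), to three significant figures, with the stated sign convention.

Applying the thin-lens equation to the first lens, 1/(-7) = 1/17.5 + 1/d_i1, which gives d_i1 = -5.000 cm.
The intermediate image is virtual, 5.000 cm to the left of lens 1, so d_o2 = L - d_i1 = 9 - (-5.000) = 14.000 cm.
Applying the thin-lens equation again with f_2 = 35.5 cm and d_o2 = 14.000 cm gives d_i2 = -23.116 cm.

-23.1 cm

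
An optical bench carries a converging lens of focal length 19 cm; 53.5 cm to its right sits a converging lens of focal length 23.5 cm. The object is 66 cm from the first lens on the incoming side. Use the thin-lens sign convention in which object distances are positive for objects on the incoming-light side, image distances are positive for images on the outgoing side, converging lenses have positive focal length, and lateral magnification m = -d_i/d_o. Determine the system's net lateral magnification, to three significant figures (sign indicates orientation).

First lens: d_i1 = 1/(1/19 - 1/66) = 26.681 cm.
m_1 = -(26.681)/66 = -0.4043.
The intermediate image is 26.681 cm to the right of lens 1, so d_o2 = L - d_i1 = 53.5 - 26.681 = 26.819 cm.
Second lens: d_i2 = 1/(1/23.5 - 1/(26.819)) = 189.883 cm.
m_2 = -(189.883)/(26.819) = -7.0801.
The system's lateral magnification is m_1 m_2 = (-0.4043)(-7.0801) = 2.8622.

2.86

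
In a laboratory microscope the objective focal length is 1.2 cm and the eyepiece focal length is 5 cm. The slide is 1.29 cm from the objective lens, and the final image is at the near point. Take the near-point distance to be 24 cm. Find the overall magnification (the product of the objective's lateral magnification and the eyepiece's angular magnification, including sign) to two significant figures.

Objective: 1/d_i = 1/f_obj - 1/d_o = 1/1.2 - 1/1.29 = 0.05814 cm^-1, so d_i = 17.200 cm.
m_obj = -d_i/d_o = -17.200/1.29 = -13.333.
Eyepiece angular magnification (image at near point): M_eye = 1 + D/f_e = 1 + 24/5 = 5.800.
Overall M = m_obj x M_eye = (-13.333)(5.800) = -77.33.

-77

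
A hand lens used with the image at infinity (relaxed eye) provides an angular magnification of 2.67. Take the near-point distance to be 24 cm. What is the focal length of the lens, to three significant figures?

8.99 cm

For the image at infinity, M = D/f.
f = D/M = 24/2.67 = 8.989 cm.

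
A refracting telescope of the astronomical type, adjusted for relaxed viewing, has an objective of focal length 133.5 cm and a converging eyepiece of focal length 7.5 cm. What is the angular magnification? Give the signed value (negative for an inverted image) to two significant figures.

M = -f_obj/f_eye = -133.5/(7.5) = -17.800.

-18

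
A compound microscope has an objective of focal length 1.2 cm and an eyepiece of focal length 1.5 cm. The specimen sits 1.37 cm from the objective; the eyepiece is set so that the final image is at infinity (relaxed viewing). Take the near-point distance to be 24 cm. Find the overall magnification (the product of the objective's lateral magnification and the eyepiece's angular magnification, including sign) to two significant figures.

-110

Objective: 1/d_i = 1/f_obj - 1/d_o = 1/1.2 - 1/1.37 = 0.10341 cm^-1, so d_i = 9.671 cm.
m_obj = -d_i/d_o = -9.671/1.37 = -7.059.
Eyepiece angular magnification (image at infinity): M_eye = D/f_e = 24/1.5 = 16.000.
Overall M = m_obj x M_eye = (-7.059)(16.000) = -112.94.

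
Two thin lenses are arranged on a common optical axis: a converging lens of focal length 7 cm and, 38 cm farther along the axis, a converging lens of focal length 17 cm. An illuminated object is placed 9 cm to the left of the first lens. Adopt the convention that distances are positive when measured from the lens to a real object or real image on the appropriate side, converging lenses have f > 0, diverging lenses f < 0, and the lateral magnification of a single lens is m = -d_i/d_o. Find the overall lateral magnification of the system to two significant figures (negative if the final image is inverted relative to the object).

-5.7

First lens: d_i1 = 1/(1/7 - 1/9) = 31.500 cm.
m_1 = -(31.500)/9 = -3.5000.
The intermediate image is 31.500 cm to the right of lens 1, so d_o2 = L - d_i1 = 38 - 31.500 = 6.500 cm.
Second lens: d_i2 = 1/(1/17 - 1/(6.500)) = -10.524 cm.
m_2 = -(-10.524)/(6.500) = 1.6190.
The system's lateral magnification is m_1 m_2 = (-3.5000)(1.6190) = -5.6667.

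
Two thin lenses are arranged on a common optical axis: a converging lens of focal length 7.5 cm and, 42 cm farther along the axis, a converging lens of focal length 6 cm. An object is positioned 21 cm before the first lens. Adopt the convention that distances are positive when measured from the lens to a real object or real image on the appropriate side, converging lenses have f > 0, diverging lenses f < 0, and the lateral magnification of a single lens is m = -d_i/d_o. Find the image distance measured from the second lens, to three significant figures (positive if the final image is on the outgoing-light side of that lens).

7.48 cm

Lens 1: 1/d_i1 = 1/f_1 - 1/d_o1 = 1/7.5 - 1/21 = 0.08571 cm^-1, so d_i1 = 11.667 cm.
Object distance for lens 2: d_o2 = 42 - 11.667 = 30.333 cm.
Lens 2: 1/d_i2 = 1/f_2 - 1/d_o2 = 1/6 - 1/(30.333) = 0.13370 cm^-1, so d_i2 = 7.479 cm.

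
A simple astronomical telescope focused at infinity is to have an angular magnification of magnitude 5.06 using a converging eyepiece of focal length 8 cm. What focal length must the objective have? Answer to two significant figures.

40 cm

|M| = f_obj/|f_eye|, so f_obj = |M| x |f_eye| = 5.06 x 8 = 40.480 cm.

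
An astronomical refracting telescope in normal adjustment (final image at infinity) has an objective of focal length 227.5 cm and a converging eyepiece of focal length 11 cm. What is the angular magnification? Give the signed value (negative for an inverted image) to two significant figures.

-21

M = -f_obj/f_eye = -227.5/(11) = -20.682.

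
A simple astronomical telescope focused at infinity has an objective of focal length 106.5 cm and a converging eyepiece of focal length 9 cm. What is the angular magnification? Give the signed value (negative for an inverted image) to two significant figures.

-12

M = -f_obj/f_eye = -106.5/(9) = -11.833.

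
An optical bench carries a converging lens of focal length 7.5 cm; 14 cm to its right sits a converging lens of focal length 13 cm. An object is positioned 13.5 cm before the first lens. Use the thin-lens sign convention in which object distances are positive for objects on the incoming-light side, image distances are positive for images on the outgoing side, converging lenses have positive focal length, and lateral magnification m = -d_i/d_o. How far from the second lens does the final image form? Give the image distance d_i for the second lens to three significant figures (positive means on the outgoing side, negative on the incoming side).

First lens: d_i1 = 1/(1/7.5 - 1/13.5) = 16.875 cm.
This image would form 16.875 cm past lens 1, i.e. 2.875 cm beyond lens 2, so it is a virtual object for lens 2: d_o2 = 14 - 16.875 = -2.875 cm.
Second lens: d_i2 = 1/(1/13 - 1/(-2.875)) = 2.354 cm.

2.35 cm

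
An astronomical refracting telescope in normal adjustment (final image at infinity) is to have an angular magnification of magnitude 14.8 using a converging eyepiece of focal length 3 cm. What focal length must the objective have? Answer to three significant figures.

44.4 cm

|M| = f_obj/|f_eye|, so f_obj = |M| x |f_eye| = 14.8 x 3 = 44.400 cm.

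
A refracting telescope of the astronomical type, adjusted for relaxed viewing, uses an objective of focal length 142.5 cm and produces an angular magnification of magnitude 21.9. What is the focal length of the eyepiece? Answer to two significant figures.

6.5 cm

|M| = f_obj/f_eye, so f_eye = f_obj/|M| = 142.5/21.9 = 6.507 cm.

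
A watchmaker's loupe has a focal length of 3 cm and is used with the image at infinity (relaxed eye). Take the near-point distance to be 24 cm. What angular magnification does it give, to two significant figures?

M = D/f = 24/3 = 8.000.

8.0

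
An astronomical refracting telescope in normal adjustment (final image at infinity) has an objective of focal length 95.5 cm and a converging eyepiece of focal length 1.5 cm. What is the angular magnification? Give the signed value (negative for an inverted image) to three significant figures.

M = -f_obj/f_eye = -95.5/(1.5) = -63.667.

-63.7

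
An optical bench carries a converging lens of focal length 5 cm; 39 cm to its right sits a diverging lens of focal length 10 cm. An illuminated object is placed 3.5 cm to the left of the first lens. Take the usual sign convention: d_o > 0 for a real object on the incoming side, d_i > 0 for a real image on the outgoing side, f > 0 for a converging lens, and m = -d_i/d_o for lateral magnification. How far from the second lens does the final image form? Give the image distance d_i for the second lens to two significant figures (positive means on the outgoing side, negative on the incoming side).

First lens: d_i1 = 1/(1/5 - 1/3.5) = -11.667 cm.
With d_i1 < 0 the first image is virtual and lies on the object side; the object distance for lens 2 is d_o2 = 39 - (-11.667) = 50.667 cm.
Second lens: d_i2 = 1/(1/(-10) - 1/(50.667)) = -8.352 cm.

-8.4 cm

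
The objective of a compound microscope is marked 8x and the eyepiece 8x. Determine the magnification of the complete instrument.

64

The overall magnification of a compound microscope is the product of the objective and eyepiece magnifications:
M = M_obj x M_eye = 8 x 8 = 64.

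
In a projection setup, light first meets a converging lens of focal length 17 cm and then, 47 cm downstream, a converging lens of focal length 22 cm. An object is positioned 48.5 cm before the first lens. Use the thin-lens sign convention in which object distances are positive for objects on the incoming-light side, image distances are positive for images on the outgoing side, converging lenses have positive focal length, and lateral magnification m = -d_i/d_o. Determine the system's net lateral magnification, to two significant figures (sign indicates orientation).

Applying the thin-lens equation to the first lens, 1/17 = 1/48.5 + 1/d_i1, which gives d_i1 = 26.175 cm.
Its lateral magnification is m_1 = -d_i1/d_o1 = -(26.175)/48.5 = -0.5397.
That image sits 20.825 cm in front of the second lens, so d_o2 = 20.825 cm.
Applying the thin-lens equation again with f_2 = 22 cm and d_o2 = 20.825 cm gives d_i2 = -390.054 cm.
m_2 = -(-390.054)/(20.825) = 18.7297.
The system's lateral magnification is m_1 m_2 = (-0.5397)(18.7297) = -10.1081.

-10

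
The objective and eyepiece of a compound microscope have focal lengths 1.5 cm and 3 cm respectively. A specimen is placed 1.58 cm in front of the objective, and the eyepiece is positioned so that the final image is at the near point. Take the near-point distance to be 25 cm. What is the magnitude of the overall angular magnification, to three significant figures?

Objective: 1/d_i = 1/f_obj - 1/d_o = 1/1.5 - 1/1.58 = 0.03376 cm^-1, so d_i = 29.625 cm.
m_obj = -d_i/d_o = -29.625/1.58 = -18.750.
Eyepiece angular magnification (image at near point): M_eye = 1 + D/f_e = 1 + 25/3 = 9.333.
Overall M = m_obj x M_eye = (-18.750)(9.333) = -175.00.
|M| = 175.00.

175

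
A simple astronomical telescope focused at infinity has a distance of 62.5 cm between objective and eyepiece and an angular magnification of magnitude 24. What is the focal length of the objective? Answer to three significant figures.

In normal adjustment the tube length equals f_obj + f_eye and |M| = f_obj/f_eye.
So f_obj = 24 f_eye and 24 f_eye + f_eye = 62.5 cm, giving f_eye = 62.5/25 = 2.500 cm and f_obj = 60.000 cm.

60.0 cm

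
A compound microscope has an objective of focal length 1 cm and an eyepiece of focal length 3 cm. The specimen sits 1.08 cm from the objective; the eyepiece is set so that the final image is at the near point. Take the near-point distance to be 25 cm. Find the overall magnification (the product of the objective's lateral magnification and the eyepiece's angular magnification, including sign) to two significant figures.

Objective: 1/d_i = 1/f_obj - 1/d_o = 1/1 - 1/1.08 = 0.07407 cm^-1, so d_i = 13.500 cm.
m_obj = -d_i/d_o = -13.500/1.08 = -12.500.
Eyepiece angular magnification (image at near point): M_eye = 1 + D/f_e = 1 + 25/3 = 9.333.
Overall M = m_obj x M_eye = (-12.500)(9.333) = -116.67.

-120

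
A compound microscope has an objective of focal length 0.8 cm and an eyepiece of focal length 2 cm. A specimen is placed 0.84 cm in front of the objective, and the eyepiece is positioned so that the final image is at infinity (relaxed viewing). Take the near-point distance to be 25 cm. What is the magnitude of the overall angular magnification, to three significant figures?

250

Objective: 1/d_i = 1/f_obj - 1/d_o = 1/0.8 - 1/0.84 = 0.05952 cm^-1, so d_i = 16.800 cm.
m_obj = -d_i/d_o = -16.800/0.84 = -20.000.
Eyepiece angular magnification (image at infinity): M_eye = D/f_e = 25/2 = 12.500.
Overall M = m_obj x M_eye = (-20.000)(12.500) = -250.00.
|M| = 250.00.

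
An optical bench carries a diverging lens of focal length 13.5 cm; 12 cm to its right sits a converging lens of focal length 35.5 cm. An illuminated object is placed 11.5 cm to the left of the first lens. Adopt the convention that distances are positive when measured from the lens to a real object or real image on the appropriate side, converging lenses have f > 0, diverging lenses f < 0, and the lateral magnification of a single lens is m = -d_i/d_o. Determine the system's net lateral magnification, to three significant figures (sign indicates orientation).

1.11

First lens: d_i1 = 1/(1/(-13.5) - 1/11.5) = -6.210 cm.
m_1 = -(-6.210)/11.5 = 0.5400.
With d_i1 < 0 the first image is virtual and lies on the object side; the object distance for lens 2 is d_o2 = 12 - (-6.210) = 18.210 cm.
Second lens: d_i2 = 1/(1/35.5 - 1/(18.210)) = -37.389 cm.
m_2 = -(-37.389)/(18.210) = 2.0532.
The system's lateral magnification is m_1 m_2 = (0.5400)(2.0532) = 1.1087.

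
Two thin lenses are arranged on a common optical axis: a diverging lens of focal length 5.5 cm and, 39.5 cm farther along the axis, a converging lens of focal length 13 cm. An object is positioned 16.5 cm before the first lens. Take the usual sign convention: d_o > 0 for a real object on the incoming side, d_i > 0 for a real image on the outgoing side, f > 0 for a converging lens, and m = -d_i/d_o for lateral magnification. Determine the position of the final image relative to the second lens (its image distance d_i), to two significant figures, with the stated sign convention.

Applying the thin-lens equation to the first lens, 1/(-5.5) = 1/16.5 + 1/d_i1, which gives d_i1 = -4.125 cm.
The intermediate image is virtual, 4.125 cm to the left of lens 1, so d_o2 = L - d_i1 = 39.5 - (-4.125) = 43.625 cm.
Applying the thin-lens equation again with f_2 = 13 cm and d_o2 = 43.625 cm gives d_i2 = 18.518 cm.

19 cm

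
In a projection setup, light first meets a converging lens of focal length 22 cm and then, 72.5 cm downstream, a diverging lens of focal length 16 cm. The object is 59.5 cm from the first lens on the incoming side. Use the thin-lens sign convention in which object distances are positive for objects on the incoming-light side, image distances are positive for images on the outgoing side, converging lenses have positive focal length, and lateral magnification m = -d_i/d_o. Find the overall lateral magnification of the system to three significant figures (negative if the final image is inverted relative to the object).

-0.175

First lens: d_i1 = 1/(1/22 - 1/59.5) = 34.907 cm.
m_1 = -(34.907)/59.5 = -0.5867.
The intermediate image is 34.907 cm to the right of lens 1, so d_o2 = L - d_i1 = 72.5 - 34.907 = 37.593 cm.
Second lens: d_i2 = 1/(1/(-16) - 1/(37.593)) = -11.223 cm.
m_2 = -(-11.223)/(37.593) = 0.2985.
Total m = m_1 x m_2 = (-0.5867)(0.2985) = -0.1751.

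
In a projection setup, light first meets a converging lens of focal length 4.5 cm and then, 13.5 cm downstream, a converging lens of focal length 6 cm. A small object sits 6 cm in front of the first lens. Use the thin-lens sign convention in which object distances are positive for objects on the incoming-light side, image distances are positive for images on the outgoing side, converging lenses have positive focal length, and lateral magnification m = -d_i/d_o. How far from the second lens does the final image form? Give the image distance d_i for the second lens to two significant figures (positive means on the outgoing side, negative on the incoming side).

Applying the thin-lens equation to the first lens, 1/4.5 = 1/6 + 1/d_i1, which gives d_i1 = 18.000 cm.
Since 18.000 cm > 13.5 cm, the first image lies past the second lens and serves as a virtual object: d_o2 = L - d_i1 = -4.500 cm.
Applying the thin-lens equation again with f_2 = 6 cm and d_o2 = -4.500 cm gives d_i2 = 2.571 cm.

2.6 cm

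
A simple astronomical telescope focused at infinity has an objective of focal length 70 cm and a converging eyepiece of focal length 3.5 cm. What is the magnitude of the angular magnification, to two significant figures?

|M| = f_obj/|f_eye| = 70/3.5 = 20.000.

20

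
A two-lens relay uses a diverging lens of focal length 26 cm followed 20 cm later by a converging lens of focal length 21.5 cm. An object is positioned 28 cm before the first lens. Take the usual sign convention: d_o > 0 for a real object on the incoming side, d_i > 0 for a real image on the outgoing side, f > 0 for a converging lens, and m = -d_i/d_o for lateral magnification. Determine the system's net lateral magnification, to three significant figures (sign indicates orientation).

-0.864

Applying the thin-lens equation to the first lens, 1/(-26) = 1/28 + 1/d_i1, which gives d_i1 = -13.481 cm.
Its lateral magnification is m_1 = -d_i1/d_o1 = -(-13.481)/28 = 0.4815.
The intermediate image is virtual, 13.481 cm to the left of lens 1, so d_o2 = L - d_i1 = 20 - (-13.481) = 33.481 cm.
Applying the thin-lens equation again with f_2 = 21.5 cm and d_o2 = 33.481 cm gives d_i2 = 60.080 cm.
m_2 = -(60.080)/(33.481) = -1.7944.
The system's lateral magnification is m_1 m_2 = (0.4815)(-1.7944) = -0.8640.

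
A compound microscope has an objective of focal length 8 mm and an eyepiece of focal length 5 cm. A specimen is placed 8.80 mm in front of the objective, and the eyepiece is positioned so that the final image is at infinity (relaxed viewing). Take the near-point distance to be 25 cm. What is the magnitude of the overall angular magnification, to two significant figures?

Convert to cm: f_obj = 8 mm = 0.8 cm; d_o = 8.80 mm = 0.88 cm.
Objective: 1/d_i = 1/f_obj - 1/d_o = 1/0.8 - 1/0.88 = 0.11364 cm^-1, so d_i = 8.800 cm.
m_obj = -d_i/d_o = -8.800/0.88 = -10.000.
Eyepiece angular magnification (image at infinity): M_eye = D/f_e = 25/5 = 5.000.
Overall M = m_obj x M_eye = (-10.000)(5.000) = -50.00.
|M| = 50.00.

50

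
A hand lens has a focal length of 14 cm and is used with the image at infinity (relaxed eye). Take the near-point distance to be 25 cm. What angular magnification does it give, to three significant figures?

1.79

M = D/f = 25/14 = 1.786.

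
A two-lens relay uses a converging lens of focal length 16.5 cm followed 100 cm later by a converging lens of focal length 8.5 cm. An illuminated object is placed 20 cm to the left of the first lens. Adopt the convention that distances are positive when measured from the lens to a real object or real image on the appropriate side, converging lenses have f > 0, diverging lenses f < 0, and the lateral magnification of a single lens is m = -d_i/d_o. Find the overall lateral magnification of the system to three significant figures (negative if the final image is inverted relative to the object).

First lens: d_i1 = 1/(1/16.5 - 1/20) = 94.286 cm.
m_1 = -(94.286)/20 = -4.7143.
The intermediate image is 94.286 cm to the right of lens 1, so d_o2 = L - d_i1 = 100 - 94.286 = 5.714 cm.
Second lens: d_i2 = 1/(1/8.5 - 1/(5.714)) = -17.436 cm.
m_2 = -(-17.436)/(5.714) = 3.0513.
The system's lateral magnification is m_1 m_2 = (-4.7143)(3.0513) = -14.3846.

-14.4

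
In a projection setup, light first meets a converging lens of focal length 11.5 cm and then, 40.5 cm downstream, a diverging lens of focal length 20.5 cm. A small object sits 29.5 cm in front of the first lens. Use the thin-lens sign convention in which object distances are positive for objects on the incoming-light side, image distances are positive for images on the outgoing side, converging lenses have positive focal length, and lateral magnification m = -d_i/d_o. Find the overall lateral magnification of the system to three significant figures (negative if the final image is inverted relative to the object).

Applying the thin-lens equation to the first lens, 1/11.5 = 1/29.5 + 1/d_i1, which gives d_i1 = 18.847 cm.
Its lateral magnification is m_1 = -d_i1/d_o1 = -(18.847)/29.5 = -0.6389.
Object distance for lens 2: d_o2 = 40.5 - 18.847 = 21.653 cm.
Applying the thin-lens equation again with f_2 = -20.5 cm and d_o2 = 21.653 cm gives d_i2 = -10.530 cm.
m_2 = -(-10.530)/(21.653) = 0.4863.
Overall magnification: m = m_1 m_2 = -0.3107.

-0.311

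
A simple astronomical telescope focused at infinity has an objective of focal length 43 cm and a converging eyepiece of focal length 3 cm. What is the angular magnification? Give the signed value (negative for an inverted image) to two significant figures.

-14

M = -f_obj/f_eye = -43/(3) = -14.333.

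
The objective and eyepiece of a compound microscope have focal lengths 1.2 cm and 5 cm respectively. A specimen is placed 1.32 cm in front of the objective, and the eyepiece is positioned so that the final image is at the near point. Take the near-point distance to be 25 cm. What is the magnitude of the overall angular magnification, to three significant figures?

60.0

Objective: 1/d_i = 1/f_obj - 1/d_o = 1/1.2 - 1/1.32 = 0.07576 cm^-1, so d_i = 13.200 cm.
m_obj = -d_i/d_o = -13.200/1.32 = -10.000.
Eyepiece angular magnification (image at near point): M_eye = 1 + D/f_e = 1 + 25/5 = 6.000.
Overall M = m_obj x M_eye = (-10.000)(6.000) = -60.00.
|M| = 60.00.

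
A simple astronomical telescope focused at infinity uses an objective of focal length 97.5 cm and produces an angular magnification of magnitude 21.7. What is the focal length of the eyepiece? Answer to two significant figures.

4.5 cm

|M| = f_obj/f_eye, so f_eye = f_obj/|M| = 97.5/21.7 = 4.493 cm.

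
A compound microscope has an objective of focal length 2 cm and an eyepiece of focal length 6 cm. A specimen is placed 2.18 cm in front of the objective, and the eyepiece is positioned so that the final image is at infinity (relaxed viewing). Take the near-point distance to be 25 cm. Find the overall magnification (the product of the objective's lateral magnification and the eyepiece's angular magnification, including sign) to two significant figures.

-46

Objective: 1/d_i = 1/f_obj - 1/d_o = 1/2 - 1/2.18 = 0.04128 cm^-1, so d_i = 24.222 cm.
m_obj = -d_i/d_o = -24.222/2.18 = -11.111.
Eyepiece angular magnification (image at infinity): M_eye = D/f_e = 25/6 = 4.167.
Overall M = m_obj x M_eye = (-11.111)(4.167) = -46.30.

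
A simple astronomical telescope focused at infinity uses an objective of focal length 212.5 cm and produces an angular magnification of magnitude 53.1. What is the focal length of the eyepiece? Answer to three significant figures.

4.00 cm

|M| = f_obj/f_eye, so f_eye = f_obj/|M| = 212.5/53.1 = 4.002 cm.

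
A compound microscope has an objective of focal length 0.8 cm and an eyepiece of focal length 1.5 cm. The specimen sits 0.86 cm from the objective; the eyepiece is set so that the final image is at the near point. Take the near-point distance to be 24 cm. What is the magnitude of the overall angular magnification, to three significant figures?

Objective: 1/d_i = 1/f_obj - 1/d_o = 1/0.8 - 1/0.86 = 0.08721 cm^-1, so d_i = 11.467 cm.
m_obj = -d_i/d_o = -11.467/0.86 = -13.333.
Eyepiece angular magnification (image at near point): M_eye = 1 + D/f_e = 1 + 24/1.5 = 17.000.
Overall M = m_obj x M_eye = (-13.333)(17.000) = -226.67.
|M| = 226.67.

227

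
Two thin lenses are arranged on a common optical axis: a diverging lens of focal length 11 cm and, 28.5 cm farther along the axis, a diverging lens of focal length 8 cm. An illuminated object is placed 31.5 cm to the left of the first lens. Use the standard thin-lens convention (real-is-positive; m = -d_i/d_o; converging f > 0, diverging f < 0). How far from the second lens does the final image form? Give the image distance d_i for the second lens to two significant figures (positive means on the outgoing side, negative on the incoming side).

-6.6 cm

Applying the thin-lens equation to the first lens, 1/(-11) = 1/31.5 + 1/d_i1, which gives d_i1 = -8.153 cm.
With d_i1 < 0 the first image is virtual and lies on the object side; the object distance for lens 2 is d_o2 = 28.5 - (-8.153) = 36.653 cm.
Applying the thin-lens equation again with f_2 = -8 cm and d_o2 = 36.653 cm gives d_i2 = -6.567 cm.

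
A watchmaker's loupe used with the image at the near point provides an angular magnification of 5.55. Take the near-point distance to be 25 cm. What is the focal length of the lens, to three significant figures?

5.49 cm

For the image at the near point, M = 1 + D/f.
f = D/(M - 1) = 25/(5.55 - 1) = 5.495 cm.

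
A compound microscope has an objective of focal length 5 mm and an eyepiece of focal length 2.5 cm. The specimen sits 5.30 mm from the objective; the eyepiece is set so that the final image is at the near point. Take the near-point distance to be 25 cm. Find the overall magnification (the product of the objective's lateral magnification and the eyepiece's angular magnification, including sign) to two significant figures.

-180

Convert to cm: f_obj = 5 mm = 0.5 cm; d_o = 5.30 mm = 0.53 cm.
Objective: 1/d_i = 1/f_obj - 1/d_o = 1/0.5 - 1/0.53 = 0.11321 cm^-1, so d_i = 8.833 cm.
m_obj = -d_i/d_o = -8.833/0.53 = -16.667.
Eyepiece angular magnification (image at near point): M_eye = 1 + D/f_e = 1 + 25/2.5 = 11.000.
Overall M = m_obj x M_eye = (-16.667)(11.000) = -183.33.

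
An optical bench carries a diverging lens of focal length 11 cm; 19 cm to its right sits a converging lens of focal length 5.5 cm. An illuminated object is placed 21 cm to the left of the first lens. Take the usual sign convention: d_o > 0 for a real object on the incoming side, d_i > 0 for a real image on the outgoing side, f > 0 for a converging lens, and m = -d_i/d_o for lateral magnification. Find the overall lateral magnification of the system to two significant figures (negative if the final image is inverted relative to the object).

First lens: d_i1 = 1/(1/(-11) - 1/21) = -7.219 cm.
m_1 = -(-7.219)/21 = 0.3438.
With d_i1 < 0 the first image is virtual and lies on the object side; the object distance for lens 2 is d_o2 = 19 - (-7.219) = 26.219 cm.
Second lens: d_i2 = 1/(1/5.5 - 1/(26.219)) = 6.960 cm.
m_2 = -(6.960)/(26.219) = -0.2655.
The system's lateral magnification is m_1 m_2 = (0.3438)(-0.2655) = -0.0913.

-0.091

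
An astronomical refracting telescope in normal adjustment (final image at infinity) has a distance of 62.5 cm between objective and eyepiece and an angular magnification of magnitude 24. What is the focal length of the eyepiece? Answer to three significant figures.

In normal adjustment the tube length equals f_obj + f_eye and |M| = f_obj/f_eye.
So f_obj = 24 f_eye and 24 f_eye + f_eye = 62.5 cm, giving f_eye = 62.5/25 = 2.500 cm and f_obj = 60.000 cm.

2.50 cm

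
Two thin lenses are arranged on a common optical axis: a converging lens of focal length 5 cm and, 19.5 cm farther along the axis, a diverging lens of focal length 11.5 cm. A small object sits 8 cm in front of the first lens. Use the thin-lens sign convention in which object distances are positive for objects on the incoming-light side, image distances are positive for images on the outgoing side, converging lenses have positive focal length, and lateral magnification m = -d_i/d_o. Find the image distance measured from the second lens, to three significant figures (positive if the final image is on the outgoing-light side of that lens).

Lens 1: 1/d_i1 = 1/f_1 - 1/d_o1 = 1/5 - 1/8 = 0.07500 cm^-1, so d_i1 = 13.333 cm.
Object distance for lens 2: d_o2 = 19.5 - 13.333 = 6.167 cm.
Lens 2: 1/d_i2 = 1/f_2 - 1/d_o2 = 1/(-11.5) - 1/(6.167) = -0.24912 cm^-1, so d_i2 = -4.014 cm.

-4.01 cm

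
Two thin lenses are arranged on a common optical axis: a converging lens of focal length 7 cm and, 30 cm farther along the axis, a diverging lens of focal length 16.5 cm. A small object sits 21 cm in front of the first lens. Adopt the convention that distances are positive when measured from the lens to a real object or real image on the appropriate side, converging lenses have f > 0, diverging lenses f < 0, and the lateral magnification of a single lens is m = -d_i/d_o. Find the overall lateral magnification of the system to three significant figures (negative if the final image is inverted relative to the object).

Applying the thin-lens equation to the first lens, 1/7 = 1/21 + 1/d_i1, which gives d_i1 = 10.500 cm.
Its lateral magnification is m_1 = -d_i1/d_o1 = -(10.500)/21 = -0.5000.
The intermediate image is 10.500 cm to the right of lens 1, so d_o2 = L - d_i1 = 30 - 10.500 = 19.500 cm.
Applying the thin-lens equation again with f_2 = -16.5 cm and d_o2 = 19.500 cm gives d_i2 = -8.938 cm.
m_2 = -(-8.938)/(19.500) = 0.4583.
Overall magnification: m = m_1 m_2 = -0.2292.

-0.229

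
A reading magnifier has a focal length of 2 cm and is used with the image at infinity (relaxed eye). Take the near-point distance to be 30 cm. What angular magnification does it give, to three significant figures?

M = D/f = 30/2 = 15.000.

15.0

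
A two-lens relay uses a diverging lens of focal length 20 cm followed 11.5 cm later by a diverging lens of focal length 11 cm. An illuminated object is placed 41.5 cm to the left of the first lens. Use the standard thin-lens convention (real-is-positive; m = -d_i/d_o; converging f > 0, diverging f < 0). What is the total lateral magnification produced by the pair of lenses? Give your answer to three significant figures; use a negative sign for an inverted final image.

0.0994

Applying the thin-lens equation to the first lens, 1/(-20) = 1/41.5 + 1/d_i1, which gives d_i1 = -13.496 cm.
Its lateral magnification is m_1 = -d_i1/d_o1 = -(-13.496)/41.5 = 0.3252.
The intermediate image is virtual, 13.496 cm to the left of lens 1, so d_o2 = L - d_i1 = 11.5 - (-13.496) = 24.996 cm.
Applying the thin-lens equation again with f_2 = -11 cm and d_o2 = 24.996 cm gives d_i2 = -7.639 cm.
m_2 = -(-7.639)/(24.996) = 0.3056.
The system's lateral magnification is m_1 m_2 = (0.3252)(0.3056) = 0.0994.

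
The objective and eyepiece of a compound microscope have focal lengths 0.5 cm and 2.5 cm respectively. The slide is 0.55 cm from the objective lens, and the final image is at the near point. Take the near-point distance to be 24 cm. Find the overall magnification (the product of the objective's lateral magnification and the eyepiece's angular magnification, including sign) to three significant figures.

-106

Objective: 1/d_i = 1/f_obj - 1/d_o = 1/0.5 - 1/0.55 = 0.18182 cm^-1, so d_i = 5.500 cm.
m_obj = -d_i/d_o = -5.500/0.55 = -10.000.
Eyepiece angular magnification (image at near point): M_eye = 1 + D/f_e = 1 + 24/2.5 = 10.600.
Overall M = m_obj x M_eye = (-10.000)(10.600) = -106.00.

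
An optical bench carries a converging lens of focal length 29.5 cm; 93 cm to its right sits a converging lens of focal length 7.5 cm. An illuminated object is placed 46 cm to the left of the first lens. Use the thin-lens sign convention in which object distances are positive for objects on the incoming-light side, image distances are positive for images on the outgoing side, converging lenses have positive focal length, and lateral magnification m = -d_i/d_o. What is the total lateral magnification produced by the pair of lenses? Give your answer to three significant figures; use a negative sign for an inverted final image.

Lens 1: 1/d_i1 = 1/f_1 - 1/d_o1 = 1/29.5 - 1/46 = 0.01216 cm^-1, so d_i1 = 82.242 cm.
m_1 = -(82.242)/46 = -1.7879.
Object distance for lens 2: d_o2 = 93 - 82.242 = 10.758 cm.
Lens 2: 1/d_i2 = 1/f_2 - 1/d_o2 = 1/7.5 - 1/(10.758) = 0.04038 cm^-1, so d_i2 = 24.767 cm.
m_2 = -(24.767)/(10.758) = -2.3023.
Total m = m_1 x m_2 = (-1.7879)(-2.3023) = 4.1163.

4.12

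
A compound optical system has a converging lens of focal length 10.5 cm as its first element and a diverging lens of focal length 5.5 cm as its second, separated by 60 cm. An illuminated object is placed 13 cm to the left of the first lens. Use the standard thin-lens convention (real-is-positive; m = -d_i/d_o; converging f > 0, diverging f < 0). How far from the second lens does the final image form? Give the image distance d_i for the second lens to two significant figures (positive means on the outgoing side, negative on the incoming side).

-2.7 cm

Applying the thin-lens equation to the first lens, 1/10.5 = 1/13 + 1/d_i1, which gives d_i1 = 54.600 cm.
Object distance for lens 2: d_o2 = 60 - 54.600 = 5.400 cm.
Applying the thin-lens equation again with f_2 = -5.5 cm and d_o2 = 5.400 cm gives d_i2 = -2.725 cm.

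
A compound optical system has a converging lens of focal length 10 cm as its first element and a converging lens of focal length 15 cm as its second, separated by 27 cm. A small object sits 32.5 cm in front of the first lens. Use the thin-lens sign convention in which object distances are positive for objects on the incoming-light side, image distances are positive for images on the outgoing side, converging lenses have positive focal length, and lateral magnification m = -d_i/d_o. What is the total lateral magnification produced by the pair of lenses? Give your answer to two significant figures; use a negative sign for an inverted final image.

-2.7

Lens 1: 1/d_i1 = 1/f_1 - 1/d_o1 = 1/10 - 1/32.5 = 0.06923 cm^-1, so d_i1 = 14.444 cm.
m_1 = -(14.444)/32.5 = -0.4444.
That image sits 12.556 cm in front of the second lens, so d_o2 = 12.556 cm.
Lens 2: 1/d_i2 = 1/f_2 - 1/d_o2 = 1/15 - 1/(12.556) = -0.01298 cm^-1, so d_i2 = -77.045 cm.
m_2 = -(-77.045)/(12.556) = 6.1364.
The system's lateral magnification is m_1 m_2 = (-0.4444)(6.1364) = -2.7273.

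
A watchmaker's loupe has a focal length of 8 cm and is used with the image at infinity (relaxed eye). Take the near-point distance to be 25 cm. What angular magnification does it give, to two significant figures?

3.1

M = D/f = 25/8 = 3.125.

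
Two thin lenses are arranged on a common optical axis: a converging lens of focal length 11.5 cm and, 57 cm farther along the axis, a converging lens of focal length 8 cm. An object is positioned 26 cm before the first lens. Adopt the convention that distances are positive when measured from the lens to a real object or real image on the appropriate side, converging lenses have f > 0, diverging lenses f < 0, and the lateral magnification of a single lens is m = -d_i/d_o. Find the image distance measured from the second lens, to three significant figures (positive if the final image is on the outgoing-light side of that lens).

10.3 cm

Applying the thin-lens equation to the first lens, 1/11.5 = 1/26 + 1/d_i1, which gives d_i1 = 20.621 cm.
The intermediate image is 20.621 cm to the right of lens 1, so d_o2 = L - d_i1 = 57 - 20.621 = 36.379 cm.
Applying the thin-lens equation again with f_2 = 8 cm and d_o2 = 36.379 cm gives d_i2 = 10.255 cm.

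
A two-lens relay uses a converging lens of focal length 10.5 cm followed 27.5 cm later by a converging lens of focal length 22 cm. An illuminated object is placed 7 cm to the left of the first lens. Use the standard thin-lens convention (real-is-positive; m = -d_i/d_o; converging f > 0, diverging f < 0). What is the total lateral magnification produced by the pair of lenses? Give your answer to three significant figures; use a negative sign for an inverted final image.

-2.49

Lens 1: 1/d_i1 = 1/f_1 - 1/d_o1 = 1/10.5 - 1/7 = -0.04762 cm^-1, so d_i1 = -21.000 cm.
m_1 = -(-21.000)/7 = 3.0000.
The intermediate image is virtual, 21.000 cm to the left of lens 1, so d_o2 = L - d_i1 = 27.5 - (-21.000) = 48.500 cm.
Lens 2: 1/d_i2 = 1/f_2 - 1/d_o2 = 1/22 - 1/(48.500) = 0.02484 cm^-1, so d_i2 = 40.264 cm.
m_2 = -(40.264)/(48.500) = -0.8302.
Total m = m_1 x m_2 = (3.0000)(-0.8302) = -2.4906.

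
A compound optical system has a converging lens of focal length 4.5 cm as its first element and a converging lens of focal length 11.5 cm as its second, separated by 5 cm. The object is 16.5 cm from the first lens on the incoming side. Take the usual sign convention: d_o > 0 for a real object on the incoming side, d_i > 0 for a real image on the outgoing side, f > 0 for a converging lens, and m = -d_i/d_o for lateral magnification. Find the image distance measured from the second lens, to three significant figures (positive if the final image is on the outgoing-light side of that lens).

Lens 1: 1/d_i1 = 1/f_1 - 1/d_o1 = 1/4.5 - 1/16.5 = 0.16162 cm^-1, so d_i1 = 6.188 cm.
This image would form 6.188 cm past lens 1, i.e. 1.188 cm beyond lens 2, so it is a virtual object for lens 2: d_o2 = 5 - 6.188 = -1.188 cm.
Lens 2: 1/d_i2 = 1/f_2 - 1/d_o2 = 1/11.5 - 1/(-1.188) = 0.92906 cm^-1, so d_i2 = 1.076 cm.

1.08 cm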